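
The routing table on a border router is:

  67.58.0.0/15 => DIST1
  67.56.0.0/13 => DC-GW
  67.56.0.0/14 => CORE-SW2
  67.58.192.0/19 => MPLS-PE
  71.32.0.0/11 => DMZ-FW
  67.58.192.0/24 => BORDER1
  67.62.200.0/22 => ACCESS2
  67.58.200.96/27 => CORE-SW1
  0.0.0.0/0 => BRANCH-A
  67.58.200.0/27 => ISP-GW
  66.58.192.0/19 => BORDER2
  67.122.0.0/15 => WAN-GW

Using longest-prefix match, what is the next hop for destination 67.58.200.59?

MPLS-PE

Routes whose prefix contains 67.58.200.59:
  0.0.0.0/0 (default, matches everything) -> BRANCH-A
  67.56.0.0/13 (67.56.0.0 - 67.63.255.255) -> DC-GW
  67.56.0.0/14 (67.56.0.0 - 67.59.255.255) -> CORE-SW2
  67.58.0.0/15 (67.58.0.0 - 67.59.255.255) -> DIST1
  67.58.192.0/19 (67.58.192.0 - 67.58.223.255) -> MPLS-PE
More-specific entries that do NOT match:
  67.58.200.96/27 (67.58.200.96 - 67.58.200.127) does not contain 67.58.200.59
  67.58.200.0/27 (67.58.200.0 - 67.58.200.31) does not contain 67.58.200.59
  67.58.192.0/24 (67.58.192.0 - 67.58.192.255) does not contain 67.58.200.59
  67.62.200.0/22 (67.62.200.0 - 67.62.203.255) does not contain 67.58.200.59
Longest matching prefix is /19 -> next hop MPLS-PE.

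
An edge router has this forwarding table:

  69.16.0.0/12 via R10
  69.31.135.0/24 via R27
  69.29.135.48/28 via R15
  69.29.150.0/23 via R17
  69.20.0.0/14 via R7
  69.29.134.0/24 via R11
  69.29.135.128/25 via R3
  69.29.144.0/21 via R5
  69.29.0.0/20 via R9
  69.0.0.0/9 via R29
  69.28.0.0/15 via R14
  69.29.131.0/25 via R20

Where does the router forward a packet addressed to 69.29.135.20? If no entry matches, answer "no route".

Routes whose prefix contains 69.29.135.20:
  69.0.0.0/9 (69.0.0.0 - 69.127.255.255) -> R29
  69.16.0.0/12 (69.16.0.0 - 69.31.255.255) -> R10
  69.28.0.0/15 (69.28.0.0 - 69.29.255.255) -> R14
More-specific entries that do NOT match:
  69.29.135.48/28 (69.29.135.48 - 69.29.135.63) does not contain 69.29.135.20
  69.29.135.128/25 (69.29.135.128 - 69.29.135.255) does not contain 69.29.135.20
  69.29.131.0/25 (69.29.131.0 - 69.29.131.127) does not contain 69.29.135.20
  69.31.135.0/24 (69.31.135.0 - 69.31.135.255) does not contain 69.29.135.20
  69.29.134.0/24 (69.29.134.0 - 69.29.134.255) does not contain 69.29.135.20
  69.29.150.0/23 (69.29.150.0 - 69.29.151.255) does not contain 69.29.135.20
  69.29.144.0/21 (69.29.144.0 - 69.29.151.255) does not contain 69.29.135.20
  69.29.0.0/20 (69.29.0.0 - 69.29.15.255) does not contain 69.29.135.20
Longest matching prefix is /15 -> next hop R14.

R14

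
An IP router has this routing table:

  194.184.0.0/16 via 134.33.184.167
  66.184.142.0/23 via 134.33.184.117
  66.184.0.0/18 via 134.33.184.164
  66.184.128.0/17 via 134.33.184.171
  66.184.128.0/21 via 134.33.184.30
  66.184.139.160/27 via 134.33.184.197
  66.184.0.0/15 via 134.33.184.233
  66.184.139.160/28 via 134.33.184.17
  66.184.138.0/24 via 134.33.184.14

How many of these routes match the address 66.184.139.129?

Prefixes containing 66.184.139.129:
  66.184.0.0/15 (66.184.0.0 - 66.185.255.255)
  66.184.128.0/17 (66.184.128.0 - 66.184.255.255)
Total matching entries: 2.

2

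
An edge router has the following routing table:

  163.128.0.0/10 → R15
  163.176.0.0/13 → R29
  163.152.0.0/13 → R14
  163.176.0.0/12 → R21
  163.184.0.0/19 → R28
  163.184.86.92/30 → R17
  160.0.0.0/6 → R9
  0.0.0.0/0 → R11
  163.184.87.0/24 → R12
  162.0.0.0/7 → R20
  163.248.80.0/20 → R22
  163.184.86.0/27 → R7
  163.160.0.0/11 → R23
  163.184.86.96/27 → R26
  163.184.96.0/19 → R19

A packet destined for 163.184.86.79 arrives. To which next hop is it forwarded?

Routes whose prefix contains 163.184.86.79:
  0.0.0.0/0 (default, matches everything) -> R11
  160.0.0.0/6 (160.0.0.0 - 163.255.255.255) -> R9
  162.0.0.0/7 (162.0.0.0 - 163.255.255.255) -> R20
  163.128.0.0/10 (163.128.0.0 - 163.191.255.255) -> R15
  163.160.0.0/11 (163.160.0.0 - 163.191.255.255) -> R23
  163.176.0.0/12 (163.176.0.0 - 163.191.255.255) -> R21
More-specific entries that do NOT match:
  163.184.86.92/30 (163.184.86.92 - 163.184.86.95) does not contain 163.184.86.79
  163.184.86.0/27 (163.184.86.0 - 163.184.86.31) does not contain 163.184.86.79
  163.184.86.96/27 (163.184.86.96 - 163.184.86.127) does not contain 163.184.86.79
  163.184.87.0/24 (163.184.87.0 - 163.184.87.255) does not contain 163.184.86.79
  163.248.80.0/20 (163.248.80.0 - 163.248.95.255) does not contain 163.184.86.79
  163.184.0.0/19 (163.184.0.0 - 163.184.31.255) does not contain 163.184.86.79
  163.184.96.0/19 (163.184.96.0 - 163.184.127.255) does not contain 163.184.86.79
  163.176.0.0/13 (163.176.0.0 - 163.183.255.255) does not contain 163.184.86.79
  163.152.0.0/13 (163.152.0.0 - 163.159.255.255) does not contain 163.184.86.79
Longest matching prefix is /12 -> next hop R21.

R21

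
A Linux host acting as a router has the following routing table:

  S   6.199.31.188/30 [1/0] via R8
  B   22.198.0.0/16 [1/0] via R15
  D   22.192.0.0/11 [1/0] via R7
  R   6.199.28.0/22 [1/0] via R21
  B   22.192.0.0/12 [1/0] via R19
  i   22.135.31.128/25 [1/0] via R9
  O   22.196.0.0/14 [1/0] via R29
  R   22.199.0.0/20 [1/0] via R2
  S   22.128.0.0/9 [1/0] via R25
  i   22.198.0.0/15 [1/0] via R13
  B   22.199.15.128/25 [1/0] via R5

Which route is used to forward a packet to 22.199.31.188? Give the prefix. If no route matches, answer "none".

Entries matching 22.199.31.188:
  22.128.0.0/9 (22.128.0.0 - 22.255.255.255)
  22.192.0.0/11 (22.192.0.0 - 22.223.255.255)
  22.192.0.0/12 (22.192.0.0 - 22.207.255.255)
  22.196.0.0/14 (22.196.0.0 - 22.199.255.255)
  22.198.0.0/15 (22.198.0.0 - 22.199.255.255)
Most specific is 22.198.0.0/15.

22.198.0.0/15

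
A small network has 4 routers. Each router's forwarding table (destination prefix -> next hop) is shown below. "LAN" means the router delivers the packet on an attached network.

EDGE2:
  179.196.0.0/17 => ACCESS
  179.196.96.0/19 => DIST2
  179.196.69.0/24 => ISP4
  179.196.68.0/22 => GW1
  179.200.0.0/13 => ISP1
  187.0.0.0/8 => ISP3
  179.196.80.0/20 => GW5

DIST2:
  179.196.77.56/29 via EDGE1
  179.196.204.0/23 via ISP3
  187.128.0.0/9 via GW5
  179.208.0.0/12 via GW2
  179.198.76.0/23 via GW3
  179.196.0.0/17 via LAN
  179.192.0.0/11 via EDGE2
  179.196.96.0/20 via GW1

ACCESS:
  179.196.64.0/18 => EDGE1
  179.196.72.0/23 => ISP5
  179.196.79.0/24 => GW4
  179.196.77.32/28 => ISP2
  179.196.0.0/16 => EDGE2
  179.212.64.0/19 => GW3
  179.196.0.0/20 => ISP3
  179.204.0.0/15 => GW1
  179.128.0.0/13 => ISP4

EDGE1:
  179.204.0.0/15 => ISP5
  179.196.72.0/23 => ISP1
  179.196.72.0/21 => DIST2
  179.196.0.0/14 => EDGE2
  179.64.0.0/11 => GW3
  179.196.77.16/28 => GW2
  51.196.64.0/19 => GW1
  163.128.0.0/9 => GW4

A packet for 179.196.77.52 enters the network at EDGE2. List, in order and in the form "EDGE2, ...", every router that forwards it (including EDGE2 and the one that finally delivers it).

At EDGE2: longest match for 179.196.77.52 is 179.196.0.0/17 -> ACCESS
At ACCESS: longest match for 179.196.77.52 is 179.196.64.0/18 -> EDGE1
At EDGE1: longest match for 179.196.77.52 is 179.196.72.0/21 -> DIST2
At DIST2: longest match for 179.196.77.52 is 179.196.0.0/17 -> LAN

EDGE2, ACCESS, EDGE1, DIST2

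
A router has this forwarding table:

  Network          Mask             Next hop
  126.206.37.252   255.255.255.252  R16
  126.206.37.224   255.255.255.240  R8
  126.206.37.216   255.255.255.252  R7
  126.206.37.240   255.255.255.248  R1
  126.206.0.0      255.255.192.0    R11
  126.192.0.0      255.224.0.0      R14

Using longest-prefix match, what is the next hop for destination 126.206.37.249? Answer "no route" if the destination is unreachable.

Routes whose prefix contains 126.206.37.249:
  126.192.0.0/11 (126.192.0.0 - 126.223.255.255) -> R14
  126.206.0.0/18 (126.206.0.0 - 126.206.63.255) -> R11
More-specific entries that do NOT match:
  126.206.37.252/30 (126.206.37.252 - 126.206.37.255) does not contain 126.206.37.249
  126.206.37.216/30 (126.206.37.216 - 126.206.37.219) does not contain 126.206.37.249
  126.206.37.240/29 (126.206.37.240 - 126.206.37.247) does not contain 126.206.37.249
  126.206.37.224/28 (126.206.37.224 - 126.206.37.239) does not contain 126.206.37.249
Longest matching prefix is /18 -> next hop R11.

R11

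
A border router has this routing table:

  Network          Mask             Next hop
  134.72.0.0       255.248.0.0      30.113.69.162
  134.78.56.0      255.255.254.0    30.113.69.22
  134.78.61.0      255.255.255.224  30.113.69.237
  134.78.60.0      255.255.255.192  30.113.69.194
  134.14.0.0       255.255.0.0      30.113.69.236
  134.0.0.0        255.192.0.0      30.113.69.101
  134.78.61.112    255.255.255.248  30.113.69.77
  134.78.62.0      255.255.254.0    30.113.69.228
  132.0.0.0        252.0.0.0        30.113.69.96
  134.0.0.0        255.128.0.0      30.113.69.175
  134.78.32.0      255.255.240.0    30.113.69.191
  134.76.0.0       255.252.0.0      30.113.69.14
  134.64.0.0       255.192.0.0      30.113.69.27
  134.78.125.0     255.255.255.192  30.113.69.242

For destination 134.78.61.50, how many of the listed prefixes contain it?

5

Prefixes containing 134.78.61.50:
  132.0.0.0/6 (132.0.0.0 - 135.255.255.255)
  134.0.0.0/9 (134.0.0.0 - 134.127.255.255)
  134.64.0.0/10 (134.64.0.0 - 134.127.255.255)
  134.72.0.0/13 (134.72.0.0 - 134.79.255.255)
  134.76.0.0/14 (134.76.0.0 - 134.79.255.255)
Total matching entries: 5.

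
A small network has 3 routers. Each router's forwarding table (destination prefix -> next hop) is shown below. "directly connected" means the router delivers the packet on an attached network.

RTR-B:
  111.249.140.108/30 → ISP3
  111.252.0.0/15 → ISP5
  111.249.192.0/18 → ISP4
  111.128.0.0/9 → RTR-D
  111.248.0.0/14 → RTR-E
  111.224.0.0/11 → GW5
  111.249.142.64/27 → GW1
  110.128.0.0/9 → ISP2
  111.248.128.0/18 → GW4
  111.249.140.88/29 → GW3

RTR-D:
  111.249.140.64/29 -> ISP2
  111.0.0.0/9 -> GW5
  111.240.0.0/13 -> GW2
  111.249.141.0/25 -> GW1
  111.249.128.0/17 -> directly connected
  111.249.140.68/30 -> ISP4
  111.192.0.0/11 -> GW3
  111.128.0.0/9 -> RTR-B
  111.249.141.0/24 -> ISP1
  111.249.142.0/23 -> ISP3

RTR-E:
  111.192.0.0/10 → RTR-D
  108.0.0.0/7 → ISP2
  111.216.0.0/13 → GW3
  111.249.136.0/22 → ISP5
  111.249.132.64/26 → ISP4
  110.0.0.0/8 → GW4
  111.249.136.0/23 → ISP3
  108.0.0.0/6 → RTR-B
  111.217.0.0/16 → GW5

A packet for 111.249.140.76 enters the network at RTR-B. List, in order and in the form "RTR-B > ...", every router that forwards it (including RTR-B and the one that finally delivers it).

RTR-B > RTR-E > RTR-D

At RTR-B: longest match for 111.249.140.76 is 111.248.0.0/14 -> RTR-E
At RTR-E: longest match for 111.249.140.76 is 111.192.0.0/10 -> RTR-D
At RTR-D: longest match for 111.249.140.76 is 111.249.128.0/17 -> directly connected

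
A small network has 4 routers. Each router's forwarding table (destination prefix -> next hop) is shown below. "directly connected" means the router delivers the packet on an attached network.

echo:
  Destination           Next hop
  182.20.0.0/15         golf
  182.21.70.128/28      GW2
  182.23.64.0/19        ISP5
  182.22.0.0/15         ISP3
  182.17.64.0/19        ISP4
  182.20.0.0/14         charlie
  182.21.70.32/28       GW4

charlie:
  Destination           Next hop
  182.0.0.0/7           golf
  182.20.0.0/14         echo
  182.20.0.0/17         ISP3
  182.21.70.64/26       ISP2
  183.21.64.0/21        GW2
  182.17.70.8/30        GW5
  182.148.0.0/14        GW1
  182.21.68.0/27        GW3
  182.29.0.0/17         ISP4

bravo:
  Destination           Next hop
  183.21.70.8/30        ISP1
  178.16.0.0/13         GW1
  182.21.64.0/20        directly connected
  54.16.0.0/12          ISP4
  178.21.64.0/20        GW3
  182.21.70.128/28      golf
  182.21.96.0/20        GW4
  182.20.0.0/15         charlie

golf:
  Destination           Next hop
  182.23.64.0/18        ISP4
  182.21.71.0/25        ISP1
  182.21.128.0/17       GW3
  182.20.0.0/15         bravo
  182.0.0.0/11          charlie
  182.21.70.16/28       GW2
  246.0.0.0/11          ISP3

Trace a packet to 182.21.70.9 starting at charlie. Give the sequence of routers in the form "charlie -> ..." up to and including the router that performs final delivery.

charlie -> echo -> golf -> bravo

At charlie: longest match for 182.21.70.9 is 182.20.0.0/14 -> echo
At echo: longest match for 182.21.70.9 is 182.20.0.0/15 -> golf
At golf: longest match for 182.21.70.9 is 182.20.0.0/15 -> bravo
At bravo: longest match for 182.21.70.9 is 182.21.64.0/20 -> directly connected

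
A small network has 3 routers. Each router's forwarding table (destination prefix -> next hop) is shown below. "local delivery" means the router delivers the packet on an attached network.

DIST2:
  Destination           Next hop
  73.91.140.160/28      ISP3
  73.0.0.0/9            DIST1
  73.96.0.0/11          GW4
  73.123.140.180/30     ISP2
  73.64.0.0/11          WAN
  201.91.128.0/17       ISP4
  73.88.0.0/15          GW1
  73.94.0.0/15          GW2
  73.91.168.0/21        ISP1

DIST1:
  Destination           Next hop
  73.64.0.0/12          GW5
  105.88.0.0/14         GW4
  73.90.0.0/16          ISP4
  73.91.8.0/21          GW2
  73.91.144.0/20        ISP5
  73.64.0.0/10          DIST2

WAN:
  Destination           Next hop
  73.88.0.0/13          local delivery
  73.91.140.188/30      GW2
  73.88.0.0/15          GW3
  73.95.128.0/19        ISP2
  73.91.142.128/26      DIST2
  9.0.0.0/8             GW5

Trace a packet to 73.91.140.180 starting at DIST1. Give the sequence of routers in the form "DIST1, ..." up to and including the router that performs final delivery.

At DIST1: longest match for 73.91.140.180 is 73.64.0.0/10 -> DIST2
At DIST2: longest match for 73.91.140.180 is 73.64.0.0/11 -> WAN
At WAN: longest match for 73.91.140.180 is 73.88.0.0/13 -> local delivery

DIST1, DIST2, WAN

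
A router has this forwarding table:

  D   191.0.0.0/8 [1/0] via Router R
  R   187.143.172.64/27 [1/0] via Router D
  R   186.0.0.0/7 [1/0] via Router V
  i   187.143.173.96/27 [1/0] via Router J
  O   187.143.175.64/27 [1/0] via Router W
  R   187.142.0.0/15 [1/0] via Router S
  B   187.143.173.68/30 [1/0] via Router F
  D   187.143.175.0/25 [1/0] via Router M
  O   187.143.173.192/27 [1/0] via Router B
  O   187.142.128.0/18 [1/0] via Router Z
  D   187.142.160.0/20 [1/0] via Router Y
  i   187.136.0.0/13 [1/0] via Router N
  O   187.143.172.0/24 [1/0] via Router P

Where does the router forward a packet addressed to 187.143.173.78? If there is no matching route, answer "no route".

Routes whose prefix contains 187.143.173.78:
  186.0.0.0/7 (186.0.0.0 - 187.255.255.255) -> Router V
  187.136.0.0/13 (187.136.0.0 - 187.143.255.255) -> Router N
  187.142.0.0/15 (187.142.0.0 - 187.143.255.255) -> Router S
More-specific entries that do NOT match:
  187.143.173.68/30 (187.143.173.68 - 187.143.173.71) does not contain 187.143.173.78
  187.143.172.64/27 (187.143.172.64 - 187.143.172.95) does not contain 187.143.173.78
  187.143.173.96/27 (187.143.173.96 - 187.143.173.127) does not contain 187.143.173.78
  187.143.175.64/27 (187.143.175.64 - 187.143.175.95) does not contain 187.143.173.78
  187.143.173.192/27 (187.143.173.192 - 187.143.173.223) does not contain 187.143.173.78
  187.143.175.0/25 (187.143.175.0 - 187.143.175.127) does not contain 187.143.173.78
  187.143.172.0/24 (187.143.172.0 - 187.143.172.255) does not contain 187.143.173.78
  187.142.160.0/20 (187.142.160.0 - 187.142.175.255) does not contain 187.143.173.78
  187.142.128.0/18 (187.142.128.0 - 187.142.191.255) does not contain 187.143.173.78
Longest matching prefix is /15 -> next hop Router S.

Router S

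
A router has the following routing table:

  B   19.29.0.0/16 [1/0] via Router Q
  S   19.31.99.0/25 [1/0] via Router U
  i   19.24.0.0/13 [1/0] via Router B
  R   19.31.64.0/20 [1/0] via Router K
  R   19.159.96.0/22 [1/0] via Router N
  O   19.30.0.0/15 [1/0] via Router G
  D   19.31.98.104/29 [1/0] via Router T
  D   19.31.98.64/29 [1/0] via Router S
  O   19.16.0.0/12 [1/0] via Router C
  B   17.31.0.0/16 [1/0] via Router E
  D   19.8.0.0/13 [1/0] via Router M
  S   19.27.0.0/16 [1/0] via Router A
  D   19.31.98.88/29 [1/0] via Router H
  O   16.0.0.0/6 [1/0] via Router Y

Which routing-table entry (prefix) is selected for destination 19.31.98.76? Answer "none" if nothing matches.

19.30.0.0/15

Entries matching 19.31.98.76:
  16.0.0.0/6 (16.0.0.0 - 19.255.255.255)
  19.16.0.0/12 (19.16.0.0 - 19.31.255.255)
  19.24.0.0/13 (19.24.0.0 - 19.31.255.255)
  19.30.0.0/15 (19.30.0.0 - 19.31.255.255)
Most specific is 19.30.0.0/15.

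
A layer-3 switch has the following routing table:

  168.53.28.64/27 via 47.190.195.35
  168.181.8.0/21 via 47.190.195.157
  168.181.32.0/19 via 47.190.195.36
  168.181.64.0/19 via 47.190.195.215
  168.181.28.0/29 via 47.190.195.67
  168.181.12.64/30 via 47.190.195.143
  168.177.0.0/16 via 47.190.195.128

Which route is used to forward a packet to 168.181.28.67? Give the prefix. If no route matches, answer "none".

168.181.28.67 is outside every listed prefix and there is no default route.

none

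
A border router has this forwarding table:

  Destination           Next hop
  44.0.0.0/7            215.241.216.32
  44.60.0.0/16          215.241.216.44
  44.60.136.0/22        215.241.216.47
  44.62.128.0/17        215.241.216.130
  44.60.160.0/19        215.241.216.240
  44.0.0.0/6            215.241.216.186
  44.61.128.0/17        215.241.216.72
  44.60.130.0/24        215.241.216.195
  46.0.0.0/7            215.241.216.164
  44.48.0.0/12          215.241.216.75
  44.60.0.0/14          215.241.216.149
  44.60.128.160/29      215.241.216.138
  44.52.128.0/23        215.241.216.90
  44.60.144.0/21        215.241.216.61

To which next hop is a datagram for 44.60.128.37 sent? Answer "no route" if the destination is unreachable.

215.241.216.44

Routes whose prefix contains 44.60.128.37:
  44.0.0.0/6 (44.0.0.0 - 47.255.255.255) -> 215.241.216.186
  44.0.0.0/7 (44.0.0.0 - 45.255.255.255) -> 215.241.216.32
  44.48.0.0/12 (44.48.0.0 - 44.63.255.255) -> 215.241.216.75
  44.60.0.0/14 (44.60.0.0 - 44.63.255.255) -> 215.241.216.149
  44.60.0.0/16 (44.60.0.0 - 44.60.255.255) -> 215.241.216.44
More-specific entries that do NOT match:
  44.60.128.160/29 (44.60.128.160 - 44.60.128.167) does not contain 44.60.128.37
  44.60.130.0/24 (44.60.130.0 - 44.60.130.255) does not contain 44.60.128.37
  44.52.128.0/23 (44.52.128.0 - 44.52.129.255) does not contain 44.60.128.37
  44.60.136.0/22 (44.60.136.0 - 44.60.139.255) does not contain 44.60.128.37
  44.60.144.0/21 (44.60.144.0 - 44.60.151.255) does not contain 44.60.128.37
  44.60.160.0/19 (44.60.160.0 - 44.60.191.255) does not contain 44.60.128.37
  44.62.128.0/17 (44.62.128.0 - 44.62.255.255) does not contain 44.60.128.37
  44.61.128.0/17 (44.61.128.0 - 44.61.255.255) does not contain 44.60.128.37
Longest matching prefix is /16 -> next hop 215.241.216.44.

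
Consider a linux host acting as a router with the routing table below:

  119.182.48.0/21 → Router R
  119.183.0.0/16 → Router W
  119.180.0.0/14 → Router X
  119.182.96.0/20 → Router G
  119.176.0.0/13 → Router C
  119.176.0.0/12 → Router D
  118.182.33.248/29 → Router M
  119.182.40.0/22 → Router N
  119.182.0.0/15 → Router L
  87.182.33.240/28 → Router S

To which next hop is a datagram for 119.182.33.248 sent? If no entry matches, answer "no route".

Router L

Routes whose prefix contains 119.182.33.248:
  119.176.0.0/12 (119.176.0.0 - 119.191.255.255) -> Router D
  119.176.0.0/13 (119.176.0.0 - 119.183.255.255) -> Router C
  119.180.0.0/14 (119.180.0.0 - 119.183.255.255) -> Router X
  119.182.0.0/15 (119.182.0.0 - 119.183.255.255) -> Router L
More-specific entries that do NOT match:
  118.182.33.248/29 (118.182.33.248 - 118.182.33.255) does not contain 119.182.33.248
  87.182.33.240/28 (87.182.33.240 - 87.182.33.255) does not contain 119.182.33.248
  119.182.40.0/22 (119.182.40.0 - 119.182.43.255) does not contain 119.182.33.248
  119.182.48.0/21 (119.182.48.0 - 119.182.55.255) does not contain 119.182.33.248
  119.182.96.0/20 (119.182.96.0 - 119.182.111.255) does not contain 119.182.33.248
  119.183.0.0/16 (119.183.0.0 - 119.183.255.255) does not contain 119.182.33.248
Longest matching prefix is /15 -> next hop Router L.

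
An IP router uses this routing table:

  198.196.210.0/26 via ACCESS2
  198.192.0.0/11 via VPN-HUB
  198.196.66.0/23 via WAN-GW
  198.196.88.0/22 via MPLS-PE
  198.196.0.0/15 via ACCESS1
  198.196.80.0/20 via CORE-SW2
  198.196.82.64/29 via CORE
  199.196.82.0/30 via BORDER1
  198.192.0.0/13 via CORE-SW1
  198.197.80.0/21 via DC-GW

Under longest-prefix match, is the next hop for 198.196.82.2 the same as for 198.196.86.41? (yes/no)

198.196.82.2: longest match 198.196.80.0/20 -> CORE-SW2
198.196.86.41: longest match 198.196.80.0/20 -> CORE-SW2

yes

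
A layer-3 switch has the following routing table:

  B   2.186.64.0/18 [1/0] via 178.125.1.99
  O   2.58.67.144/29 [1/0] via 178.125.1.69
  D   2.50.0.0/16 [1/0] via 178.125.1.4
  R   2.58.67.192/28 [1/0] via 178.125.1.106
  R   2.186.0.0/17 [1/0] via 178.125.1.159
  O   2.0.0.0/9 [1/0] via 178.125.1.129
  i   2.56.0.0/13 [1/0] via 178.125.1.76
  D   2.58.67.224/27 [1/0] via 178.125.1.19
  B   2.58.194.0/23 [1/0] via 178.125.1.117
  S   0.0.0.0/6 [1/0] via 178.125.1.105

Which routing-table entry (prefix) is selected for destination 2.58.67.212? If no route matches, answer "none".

2.56.0.0/13

Entries matching 2.58.67.212:
  0.0.0.0/6 (0.0.0.0 - 3.255.255.255)
  2.0.0.0/9 (2.0.0.0 - 2.127.255.255)
  2.56.0.0/13 (2.56.0.0 - 2.63.255.255)
Most specific is 2.56.0.0/13.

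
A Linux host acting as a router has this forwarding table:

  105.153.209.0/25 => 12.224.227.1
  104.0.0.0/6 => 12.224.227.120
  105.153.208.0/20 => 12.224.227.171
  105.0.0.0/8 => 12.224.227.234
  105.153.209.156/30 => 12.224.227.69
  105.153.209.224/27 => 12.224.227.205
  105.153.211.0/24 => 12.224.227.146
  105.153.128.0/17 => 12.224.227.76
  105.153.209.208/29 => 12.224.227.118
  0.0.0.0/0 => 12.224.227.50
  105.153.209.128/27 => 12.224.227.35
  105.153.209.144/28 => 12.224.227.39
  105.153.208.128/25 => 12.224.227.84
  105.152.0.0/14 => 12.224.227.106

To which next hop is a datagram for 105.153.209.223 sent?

Routes whose prefix contains 105.153.209.223:
  0.0.0.0/0 (default, matches everything) -> 12.224.227.50
  104.0.0.0/6 (104.0.0.0 - 107.255.255.255) -> 12.224.227.120
  105.0.0.0/8 (105.0.0.0 - 105.255.255.255) -> 12.224.227.234
  105.152.0.0/14 (105.152.0.0 - 105.155.255.255) -> 12.224.227.106
  105.153.128.0/17 (105.153.128.0 - 105.153.255.255) -> 12.224.227.76
  105.153.208.0/20 (105.153.208.0 - 105.153.223.255) -> 12.224.227.171
More-specific entries that do NOT match:
  105.153.209.156/30 (105.153.209.156 - 105.153.209.159) does not contain 105.153.209.223
  105.153.209.208/29 (105.153.209.208 - 105.153.209.215) does not contain 105.153.209.223
  105.153.209.144/28 (105.153.209.144 - 105.153.209.159) does not contain 105.153.209.223
  105.153.209.224/27 (105.153.209.224 - 105.153.209.255) does not contain 105.153.209.223
  105.153.209.128/27 (105.153.209.128 - 105.153.209.159) does not contain 105.153.209.223
  105.153.209.0/25 (105.153.209.0 - 105.153.209.127) does not contain 105.153.209.223
  105.153.208.128/25 (105.153.208.128 - 105.153.208.255) does not contain 105.153.209.223
  105.153.211.0/24 (105.153.211.0 - 105.153.211.255) does not contain 105.153.209.223
Longest matching prefix is /20 -> next hop 12.224.227.171.

12.224.227.171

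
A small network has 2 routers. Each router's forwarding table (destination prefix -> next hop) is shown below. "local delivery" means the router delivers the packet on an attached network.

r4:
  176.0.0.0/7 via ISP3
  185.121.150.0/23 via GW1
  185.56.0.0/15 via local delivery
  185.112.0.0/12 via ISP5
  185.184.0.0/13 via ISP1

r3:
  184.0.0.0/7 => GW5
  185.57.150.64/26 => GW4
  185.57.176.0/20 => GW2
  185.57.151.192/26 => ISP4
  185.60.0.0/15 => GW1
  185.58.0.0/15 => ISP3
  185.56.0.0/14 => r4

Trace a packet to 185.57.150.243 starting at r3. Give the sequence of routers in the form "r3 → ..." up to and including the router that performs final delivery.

r3 → r4

At r3: longest match for 185.57.150.243 is 185.56.0.0/14 -> r4
At r4: longest match for 185.57.150.243 is 185.56.0.0/15 -> local delivery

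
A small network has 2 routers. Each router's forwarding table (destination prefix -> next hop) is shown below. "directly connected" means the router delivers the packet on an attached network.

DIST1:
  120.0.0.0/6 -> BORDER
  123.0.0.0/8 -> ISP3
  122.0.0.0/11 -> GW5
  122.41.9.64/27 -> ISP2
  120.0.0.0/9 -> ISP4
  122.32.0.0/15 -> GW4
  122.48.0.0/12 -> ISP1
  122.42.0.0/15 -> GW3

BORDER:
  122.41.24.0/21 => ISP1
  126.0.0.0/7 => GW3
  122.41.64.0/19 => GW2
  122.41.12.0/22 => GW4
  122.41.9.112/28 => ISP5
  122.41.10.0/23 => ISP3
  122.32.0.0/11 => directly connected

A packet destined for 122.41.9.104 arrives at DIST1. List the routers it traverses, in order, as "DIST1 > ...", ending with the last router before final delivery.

DIST1 > BORDER

At DIST1: longest match for 122.41.9.104 is 120.0.0.0/6 -> BORDER
At BORDER: longest match for 122.41.9.104 is 122.32.0.0/11 -> directly connected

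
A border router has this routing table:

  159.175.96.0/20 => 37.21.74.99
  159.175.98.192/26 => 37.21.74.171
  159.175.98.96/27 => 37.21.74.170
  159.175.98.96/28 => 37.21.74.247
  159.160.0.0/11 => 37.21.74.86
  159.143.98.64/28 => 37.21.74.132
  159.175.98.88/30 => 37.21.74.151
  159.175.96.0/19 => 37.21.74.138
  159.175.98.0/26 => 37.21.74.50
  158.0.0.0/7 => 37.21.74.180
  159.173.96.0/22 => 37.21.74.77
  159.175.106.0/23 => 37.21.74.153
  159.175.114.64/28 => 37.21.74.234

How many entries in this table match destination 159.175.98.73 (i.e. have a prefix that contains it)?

Prefixes containing 159.175.98.73:
  158.0.0.0/7 (158.0.0.0 - 159.255.255.255)
  159.160.0.0/11 (159.160.0.0 - 159.191.255.255)
  159.175.96.0/19 (159.175.96.0 - 159.175.127.255)
  159.175.96.0/20 (159.175.96.0 - 159.175.111.255)
Total matching entries: 4.

4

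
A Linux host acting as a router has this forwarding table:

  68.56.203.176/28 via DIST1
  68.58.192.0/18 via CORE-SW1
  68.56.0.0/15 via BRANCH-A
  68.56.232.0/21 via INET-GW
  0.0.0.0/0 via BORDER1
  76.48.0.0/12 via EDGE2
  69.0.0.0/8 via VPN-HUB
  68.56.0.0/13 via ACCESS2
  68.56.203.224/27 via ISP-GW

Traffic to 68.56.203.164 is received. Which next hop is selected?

BRANCH-A

Routes whose prefix contains 68.56.203.164:
  0.0.0.0/0 (default, matches everything) -> BORDER1
  68.56.0.0/13 (68.56.0.0 - 68.63.255.255) -> ACCESS2
  68.56.0.0/15 (68.56.0.0 - 68.57.255.255) -> BRANCH-A
More-specific entries that do NOT match:
  68.56.203.176/28 (68.56.203.176 - 68.56.203.191) does not contain 68.56.203.164
  68.56.203.224/27 (68.56.203.224 - 68.56.203.255) does not contain 68.56.203.164
  68.56.232.0/21 (68.56.232.0 - 68.56.239.255) does not contain 68.56.203.164
  68.58.192.0/18 (68.58.192.0 - 68.58.255.255) does not contain 68.56.203.164
Longest matching prefix is /15 -> next hop BRANCH-A.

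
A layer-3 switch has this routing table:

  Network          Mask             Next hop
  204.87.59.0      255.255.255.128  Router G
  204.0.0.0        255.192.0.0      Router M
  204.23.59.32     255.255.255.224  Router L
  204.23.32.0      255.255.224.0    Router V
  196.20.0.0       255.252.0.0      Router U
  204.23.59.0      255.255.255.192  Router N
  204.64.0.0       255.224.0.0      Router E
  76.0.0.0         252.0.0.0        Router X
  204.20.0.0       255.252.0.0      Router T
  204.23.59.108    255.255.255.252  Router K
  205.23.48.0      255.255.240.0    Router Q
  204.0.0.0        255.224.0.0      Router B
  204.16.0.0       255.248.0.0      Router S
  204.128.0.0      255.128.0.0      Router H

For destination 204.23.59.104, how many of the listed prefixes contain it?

Prefixes containing 204.23.59.104:
  204.0.0.0/10 (204.0.0.0 - 204.63.255.255)
  204.0.0.0/11 (204.0.0.0 - 204.31.255.255)
  204.16.0.0/13 (204.16.0.0 - 204.23.255.255)
  204.20.0.0/14 (204.20.0.0 - 204.23.255.255)
  204.23.32.0/19 (204.23.32.0 - 204.23.63.255)
Total matching entries: 5.

5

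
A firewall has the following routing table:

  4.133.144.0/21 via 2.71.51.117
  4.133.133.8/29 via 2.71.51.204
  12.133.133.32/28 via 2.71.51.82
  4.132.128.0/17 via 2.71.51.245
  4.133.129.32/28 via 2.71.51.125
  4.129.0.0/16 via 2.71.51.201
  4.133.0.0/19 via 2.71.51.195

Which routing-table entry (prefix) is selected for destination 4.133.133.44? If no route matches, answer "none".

4.133.133.44 is outside every listed prefix and there is no default route.

none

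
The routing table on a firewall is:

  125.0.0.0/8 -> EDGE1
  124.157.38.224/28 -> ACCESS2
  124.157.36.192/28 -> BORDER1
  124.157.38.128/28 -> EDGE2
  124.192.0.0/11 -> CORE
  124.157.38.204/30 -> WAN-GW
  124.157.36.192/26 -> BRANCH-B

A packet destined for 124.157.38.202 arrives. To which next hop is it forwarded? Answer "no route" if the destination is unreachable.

No entry's prefix contains 124.157.38.202; there is no default route.

no route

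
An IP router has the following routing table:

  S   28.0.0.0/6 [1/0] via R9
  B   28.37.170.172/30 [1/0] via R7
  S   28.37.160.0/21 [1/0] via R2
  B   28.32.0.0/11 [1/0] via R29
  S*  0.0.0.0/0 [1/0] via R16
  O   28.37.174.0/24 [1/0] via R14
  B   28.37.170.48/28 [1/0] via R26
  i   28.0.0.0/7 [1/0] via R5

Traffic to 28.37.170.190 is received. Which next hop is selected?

Routes whose prefix contains 28.37.170.190:
  0.0.0.0/0 (default, matches everything) -> R16
  28.0.0.0/6 (28.0.0.0 - 31.255.255.255) -> R9
  28.0.0.0/7 (28.0.0.0 - 29.255.255.255) -> R5
  28.32.0.0/11 (28.32.0.0 - 28.63.255.255) -> R29
More-specific entries that do NOT match:
  28.37.170.172/30 (28.37.170.172 - 28.37.170.175) does not contain 28.37.170.190
  28.37.170.48/28 (28.37.170.48 - 28.37.170.63) does not contain 28.37.170.190
  28.37.174.0/24 (28.37.174.0 - 28.37.174.255) does not contain 28.37.170.190
  28.37.160.0/21 (28.37.160.0 - 28.37.167.255) does not contain 28.37.170.190
Longest matching prefix is /11 -> next hop R29.

R29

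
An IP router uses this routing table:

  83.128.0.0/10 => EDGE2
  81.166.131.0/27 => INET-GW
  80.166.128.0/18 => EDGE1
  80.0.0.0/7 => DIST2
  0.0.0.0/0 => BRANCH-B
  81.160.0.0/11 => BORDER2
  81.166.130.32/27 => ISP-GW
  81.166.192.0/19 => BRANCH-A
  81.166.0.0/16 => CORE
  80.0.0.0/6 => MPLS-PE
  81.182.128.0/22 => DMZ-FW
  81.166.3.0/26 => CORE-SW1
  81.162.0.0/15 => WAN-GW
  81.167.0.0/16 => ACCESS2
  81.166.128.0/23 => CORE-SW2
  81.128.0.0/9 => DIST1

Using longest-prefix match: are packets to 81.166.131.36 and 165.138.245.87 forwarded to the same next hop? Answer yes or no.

81.166.131.36: longest match 81.166.0.0/16 -> CORE
165.138.245.87: longest match 0.0.0.0/0 -> BRANCH-B

no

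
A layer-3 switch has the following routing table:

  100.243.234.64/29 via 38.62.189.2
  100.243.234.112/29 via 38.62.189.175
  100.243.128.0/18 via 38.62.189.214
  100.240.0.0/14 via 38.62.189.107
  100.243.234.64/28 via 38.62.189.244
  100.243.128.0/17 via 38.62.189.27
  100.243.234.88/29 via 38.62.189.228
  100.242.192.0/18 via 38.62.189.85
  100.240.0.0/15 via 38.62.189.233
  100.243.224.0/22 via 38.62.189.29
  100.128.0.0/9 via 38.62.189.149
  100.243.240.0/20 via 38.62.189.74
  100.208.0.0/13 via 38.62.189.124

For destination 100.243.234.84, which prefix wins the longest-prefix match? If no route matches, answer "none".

Entries matching 100.243.234.84:
  100.128.0.0/9 (100.128.0.0 - 100.255.255.255)
  100.240.0.0/14 (100.240.0.0 - 100.243.255.255)
  100.243.128.0/17 (100.243.128.0 - 100.243.255.255)
Most specific is 100.243.128.0/17.

100.243.128.0/17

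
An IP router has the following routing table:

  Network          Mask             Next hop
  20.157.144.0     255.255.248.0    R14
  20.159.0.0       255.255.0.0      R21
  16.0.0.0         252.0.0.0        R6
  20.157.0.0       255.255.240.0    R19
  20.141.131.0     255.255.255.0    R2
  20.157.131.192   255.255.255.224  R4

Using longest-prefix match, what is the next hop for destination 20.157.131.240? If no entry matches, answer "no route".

no route

No entry's prefix contains 20.157.131.240; there is no default route.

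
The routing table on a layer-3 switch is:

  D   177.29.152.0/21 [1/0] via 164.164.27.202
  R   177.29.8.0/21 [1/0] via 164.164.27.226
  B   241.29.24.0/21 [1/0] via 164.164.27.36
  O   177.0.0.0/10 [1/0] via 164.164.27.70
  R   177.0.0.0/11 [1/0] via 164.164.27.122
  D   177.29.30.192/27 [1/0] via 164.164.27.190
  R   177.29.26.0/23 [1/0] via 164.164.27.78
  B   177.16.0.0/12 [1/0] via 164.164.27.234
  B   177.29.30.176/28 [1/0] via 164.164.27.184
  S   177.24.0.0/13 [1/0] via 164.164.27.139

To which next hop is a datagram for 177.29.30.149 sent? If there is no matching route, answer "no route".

Routes whose prefix contains 177.29.30.149:
  177.0.0.0/10 (177.0.0.0 - 177.63.255.255) -> 164.164.27.70
  177.0.0.0/11 (177.0.0.0 - 177.31.255.255) -> 164.164.27.122
  177.16.0.0/12 (177.16.0.0 - 177.31.255.255) -> 164.164.27.234
  177.24.0.0/13 (177.24.0.0 - 177.31.255.255) -> 164.164.27.139
More-specific entries that do NOT match:
  177.29.30.176/28 (177.29.30.176 - 177.29.30.191) does not contain 177.29.30.149
  177.29.30.192/27 (177.29.30.192 - 177.29.30.223) does not contain 177.29.30.149
  177.29.26.0/23 (177.29.26.0 - 177.29.27.255) does not contain 177.29.30.149
  177.29.152.0/21 (177.29.152.0 - 177.29.159.255) does not contain 177.29.30.149
  177.29.8.0/21 (177.29.8.0 - 177.29.15.255) does not contain 177.29.30.149
  241.29.24.0/21 (241.29.24.0 - 241.29.31.255) does not contain 177.29.30.149
Longest matching prefix is /13 -> next hop 164.164.27.139.

164.164.27.139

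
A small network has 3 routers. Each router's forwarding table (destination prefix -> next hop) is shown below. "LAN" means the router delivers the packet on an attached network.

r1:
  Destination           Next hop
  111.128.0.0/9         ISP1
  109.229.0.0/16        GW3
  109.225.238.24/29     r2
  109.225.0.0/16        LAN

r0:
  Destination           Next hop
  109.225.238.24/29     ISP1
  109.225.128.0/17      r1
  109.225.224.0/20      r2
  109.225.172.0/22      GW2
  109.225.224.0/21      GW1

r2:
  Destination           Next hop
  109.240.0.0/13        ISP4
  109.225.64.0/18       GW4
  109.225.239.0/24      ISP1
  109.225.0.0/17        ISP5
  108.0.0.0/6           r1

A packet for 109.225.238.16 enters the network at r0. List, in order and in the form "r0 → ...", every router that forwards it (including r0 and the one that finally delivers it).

At r0: longest match for 109.225.238.16 is 109.225.224.0/20 -> r2
At r2: longest match for 109.225.238.16 is 108.0.0.0/6 -> r1
At r1: longest match for 109.225.238.16 is 109.225.0.0/16 -> LAN

r0 → r2 → r1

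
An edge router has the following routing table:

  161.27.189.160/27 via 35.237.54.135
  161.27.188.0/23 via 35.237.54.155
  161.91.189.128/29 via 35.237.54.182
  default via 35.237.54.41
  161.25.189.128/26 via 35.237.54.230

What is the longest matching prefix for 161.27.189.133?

161.27.188.0/23

Entries matching 161.27.189.133:
  0.0.0.0/0 (default, matches everything)
  161.27.188.0/23 (161.27.188.0 - 161.27.189.255)
Most specific is 161.27.188.0/23.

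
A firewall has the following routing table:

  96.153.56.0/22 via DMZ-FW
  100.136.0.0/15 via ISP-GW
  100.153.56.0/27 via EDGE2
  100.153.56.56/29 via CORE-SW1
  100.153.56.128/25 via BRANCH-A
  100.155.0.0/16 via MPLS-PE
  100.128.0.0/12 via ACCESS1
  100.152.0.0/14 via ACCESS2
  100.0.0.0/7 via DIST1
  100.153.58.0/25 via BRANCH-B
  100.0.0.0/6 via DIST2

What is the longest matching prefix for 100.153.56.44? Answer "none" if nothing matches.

100.152.0.0/14

Entries matching 100.153.56.44:
  100.0.0.0/6 (100.0.0.0 - 103.255.255.255)
  100.0.0.0/7 (100.0.0.0 - 101.255.255.255)
  100.152.0.0/14 (100.152.0.0 - 100.155.255.255)
Most specific is 100.152.0.0/14.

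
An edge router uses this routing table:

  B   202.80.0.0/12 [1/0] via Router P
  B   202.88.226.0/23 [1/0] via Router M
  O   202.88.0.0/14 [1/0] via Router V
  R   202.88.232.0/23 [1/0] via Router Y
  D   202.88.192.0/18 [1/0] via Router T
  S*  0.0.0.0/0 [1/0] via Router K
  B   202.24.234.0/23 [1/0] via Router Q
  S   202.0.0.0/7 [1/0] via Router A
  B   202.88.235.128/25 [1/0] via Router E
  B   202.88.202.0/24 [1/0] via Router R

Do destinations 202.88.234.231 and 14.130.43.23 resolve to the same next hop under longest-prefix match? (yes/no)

202.88.234.231: longest match 202.88.192.0/18 -> Router T
14.130.43.23: longest match 0.0.0.0/0 -> Router K

no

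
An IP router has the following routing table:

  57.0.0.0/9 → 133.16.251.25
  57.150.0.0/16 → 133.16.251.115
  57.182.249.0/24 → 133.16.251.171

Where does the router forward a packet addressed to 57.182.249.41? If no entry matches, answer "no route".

133.16.251.171

Routes whose prefix contains 57.182.249.41:
  57.182.249.0/24 (57.182.249.0 - 57.182.249.255) -> 133.16.251.171
Longest matching prefix is /24 -> next hop 133.16.251.171.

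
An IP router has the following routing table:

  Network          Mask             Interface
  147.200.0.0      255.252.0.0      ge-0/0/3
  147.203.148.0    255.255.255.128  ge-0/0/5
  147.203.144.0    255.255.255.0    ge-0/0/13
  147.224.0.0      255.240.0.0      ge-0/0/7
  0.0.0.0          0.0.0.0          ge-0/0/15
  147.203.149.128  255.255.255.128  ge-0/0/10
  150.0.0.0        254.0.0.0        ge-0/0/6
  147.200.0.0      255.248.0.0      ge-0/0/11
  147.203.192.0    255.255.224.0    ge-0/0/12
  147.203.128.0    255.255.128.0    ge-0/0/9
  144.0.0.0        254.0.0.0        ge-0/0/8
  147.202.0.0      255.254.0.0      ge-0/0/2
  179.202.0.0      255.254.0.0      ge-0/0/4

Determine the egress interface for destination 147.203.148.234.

ge-0/0/9

Routes whose prefix contains 147.203.148.234:
  0.0.0.0/0 (default, matches everything) -> ge-0/0/15
  147.200.0.0/13 (147.200.0.0 - 147.207.255.255) -> ge-0/0/11
  147.200.0.0/14 (147.200.0.0 - 147.203.255.255) -> ge-0/0/3
  147.202.0.0/15 (147.202.0.0 - 147.203.255.255) -> ge-0/0/2
  147.203.128.0/17 (147.203.128.0 - 147.203.255.255) -> ge-0/0/9
More-specific entries that do NOT match:
  147.203.148.0/25 (147.203.148.0 - 147.203.148.127) does not contain 147.203.148.234
  147.203.149.128/25 (147.203.149.128 - 147.203.149.255) does not contain 147.203.148.234
  147.203.144.0/24 (147.203.144.0 - 147.203.144.255) does not contain 147.203.148.234
  147.203.192.0/19 (147.203.192.0 - 147.203.223.255) does not contain 147.203.148.234
Longest matching prefix is /17 -> interface ge-0/0/9.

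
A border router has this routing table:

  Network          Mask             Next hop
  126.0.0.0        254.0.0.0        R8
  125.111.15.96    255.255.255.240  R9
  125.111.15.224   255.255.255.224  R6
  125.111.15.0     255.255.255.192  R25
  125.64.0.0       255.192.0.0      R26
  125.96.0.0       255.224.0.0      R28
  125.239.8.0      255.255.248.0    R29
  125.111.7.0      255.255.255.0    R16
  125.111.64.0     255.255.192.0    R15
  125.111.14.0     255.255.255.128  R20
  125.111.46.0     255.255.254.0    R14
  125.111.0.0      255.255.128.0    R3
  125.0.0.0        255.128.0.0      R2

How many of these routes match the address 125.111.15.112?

Prefixes containing 125.111.15.112:
  125.0.0.0/9 (125.0.0.0 - 125.127.255.255)
  125.64.0.0/10 (125.64.0.0 - 125.127.255.255)
  125.96.0.0/11 (125.96.0.0 - 125.127.255.255)
  125.111.0.0/17 (125.111.0.0 - 125.111.127.255)
Total matching entries: 4.

4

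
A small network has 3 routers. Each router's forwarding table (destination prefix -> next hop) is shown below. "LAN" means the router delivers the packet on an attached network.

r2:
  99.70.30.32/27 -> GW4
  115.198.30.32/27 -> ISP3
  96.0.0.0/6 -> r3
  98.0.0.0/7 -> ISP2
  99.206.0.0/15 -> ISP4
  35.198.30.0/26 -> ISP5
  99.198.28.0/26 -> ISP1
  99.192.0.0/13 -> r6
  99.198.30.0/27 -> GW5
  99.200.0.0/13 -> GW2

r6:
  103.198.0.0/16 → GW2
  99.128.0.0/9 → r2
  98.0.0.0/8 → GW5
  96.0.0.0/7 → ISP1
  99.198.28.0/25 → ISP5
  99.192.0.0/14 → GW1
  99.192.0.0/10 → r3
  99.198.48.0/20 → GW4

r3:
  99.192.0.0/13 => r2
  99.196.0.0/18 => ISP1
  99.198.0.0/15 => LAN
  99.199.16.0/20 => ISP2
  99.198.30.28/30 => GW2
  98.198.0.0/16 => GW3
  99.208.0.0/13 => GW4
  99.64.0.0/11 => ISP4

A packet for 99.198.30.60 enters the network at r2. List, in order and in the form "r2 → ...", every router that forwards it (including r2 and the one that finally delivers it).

r2 → r6 → r3

At r2: longest match for 99.198.30.60 is 99.192.0.0/13 -> r6
At r6: longest match for 99.198.30.60 is 99.192.0.0/10 -> r3
At r3: longest match for 99.198.30.60 is 99.198.0.0/15 -> LAN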